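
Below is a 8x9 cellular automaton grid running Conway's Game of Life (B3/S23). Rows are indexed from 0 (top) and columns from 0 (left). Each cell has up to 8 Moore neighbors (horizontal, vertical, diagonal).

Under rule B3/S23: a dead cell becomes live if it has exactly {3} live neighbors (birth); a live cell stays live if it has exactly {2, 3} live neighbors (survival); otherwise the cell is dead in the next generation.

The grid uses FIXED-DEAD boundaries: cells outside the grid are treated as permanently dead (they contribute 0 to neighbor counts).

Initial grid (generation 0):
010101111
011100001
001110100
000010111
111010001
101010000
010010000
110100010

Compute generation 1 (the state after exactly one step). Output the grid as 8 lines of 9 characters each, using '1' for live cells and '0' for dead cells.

Simulating step by step:
Generation 0 (given above): 32 live cells
Generation 1: 27 live cells
(generation 1 grid is the final answer)

Answer: 010110111
010000001
010010101
000010101
101010001
101011000
000010000
111000000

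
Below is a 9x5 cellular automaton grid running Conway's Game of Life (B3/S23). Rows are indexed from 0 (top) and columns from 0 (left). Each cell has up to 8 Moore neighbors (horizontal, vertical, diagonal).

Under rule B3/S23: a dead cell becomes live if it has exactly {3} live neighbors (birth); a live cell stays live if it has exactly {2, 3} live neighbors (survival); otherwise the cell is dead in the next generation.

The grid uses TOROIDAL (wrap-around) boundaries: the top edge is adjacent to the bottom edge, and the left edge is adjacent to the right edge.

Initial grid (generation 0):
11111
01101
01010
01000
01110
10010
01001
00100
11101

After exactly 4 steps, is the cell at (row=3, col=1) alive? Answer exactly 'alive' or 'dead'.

Answer: alive

Derivation:
Simulating step by step:
Generation 0 (given above): 23 live cells
Generation 1: 18 live cells
00000
00000
01010
11010
11011
10010
11111
00101
00000
Generation 2: 7 live cells
00000
00000
11001
00010
00010
00000
00000
00101
00000
Generation 3: 6 live cells
00000
10000
10001
10110
00000
00000
00000
00000
00000
Generation 4: 7 live cells
00000
10001
10010
11010
00000
00000
00000
00000
00000

Cell (3,1) at generation 4: 1 -> alive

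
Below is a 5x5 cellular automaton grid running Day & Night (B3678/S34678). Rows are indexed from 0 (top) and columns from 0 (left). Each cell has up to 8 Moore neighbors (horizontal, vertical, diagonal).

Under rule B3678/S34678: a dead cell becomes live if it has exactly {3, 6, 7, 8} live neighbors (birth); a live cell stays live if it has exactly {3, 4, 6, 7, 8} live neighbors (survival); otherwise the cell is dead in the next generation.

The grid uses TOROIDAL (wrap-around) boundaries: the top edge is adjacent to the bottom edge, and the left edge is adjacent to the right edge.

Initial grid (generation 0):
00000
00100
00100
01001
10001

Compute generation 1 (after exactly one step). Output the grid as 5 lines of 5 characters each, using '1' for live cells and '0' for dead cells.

Answer: 00000
00000
01010
00010
10000

Derivation:
Simulating step by step:
Generation 0 (given above): 6 live cells
Generation 1: 4 live cells
(generation 1 grid is the final answer)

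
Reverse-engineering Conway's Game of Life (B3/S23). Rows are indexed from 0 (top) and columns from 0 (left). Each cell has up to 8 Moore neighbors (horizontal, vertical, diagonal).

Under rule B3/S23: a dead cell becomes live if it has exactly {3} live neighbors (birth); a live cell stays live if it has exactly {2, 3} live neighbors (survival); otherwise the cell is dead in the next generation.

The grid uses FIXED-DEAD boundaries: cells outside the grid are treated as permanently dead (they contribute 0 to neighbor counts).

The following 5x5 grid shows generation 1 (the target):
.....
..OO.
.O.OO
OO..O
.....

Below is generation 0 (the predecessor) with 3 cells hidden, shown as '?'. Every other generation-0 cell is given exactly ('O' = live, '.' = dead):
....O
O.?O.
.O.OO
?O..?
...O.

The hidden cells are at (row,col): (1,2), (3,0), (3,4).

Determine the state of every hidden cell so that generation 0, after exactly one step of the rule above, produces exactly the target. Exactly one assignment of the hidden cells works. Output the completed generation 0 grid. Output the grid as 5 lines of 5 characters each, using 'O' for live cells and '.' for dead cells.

Hidden generation-0 cells (in order): (1,2), (3,0), (3,4).
A hidden cell only influences target cells in its own 3x3 neighborhood. Try each of the 2^3 = 8 assignments, step the completed generation 0 forward once under B3/S23, and compare with the target:
  (1,2)=. (3,0)=. (3,4)=. -> step gives (2,0)='O' but target has '.' -> reject
  (1,2)=. (3,0)=. (3,4)=O -> step gives (2,0)='O' but target has '.' -> reject
  (1,2)=. (3,0)=O (3,4)=. -> step gives (3,3)='O' but target has '.' -> reject
  (1,2)=. (3,0)=O (3,4)=O -> step reproduces the target at every cell -> ACCEPT
  (1,2)=O (3,0)=. (3,4)=. -> step gives (0,3)='O' but target has '.' -> reject
  (1,2)=O (3,0)=. (3,4)=O -> step gives (0,3)='O' but target has '.' -> reject
  (1,2)=O (3,0)=O (3,4)=. -> step gives (0,3)='O' but target has '.' -> reject
  (1,2)=O (3,0)=O (3,4)=O -> step gives (0,3)='O' but target has '.' -> reject
Unique solution: (1,2)=dead, (3,0)=live, (3,4)=live.
Check: live-neighbor counts of every cell in the completed generation 0:
11121
12334
43433
22443
22212
Applying B3/S23 to generation 0 with these counts gives:
.....
..OO.
.O.OO
OO..O
.....
which matches the target exactly.

Answer: ....O
O..O.
.O.OO
OO..O
...O.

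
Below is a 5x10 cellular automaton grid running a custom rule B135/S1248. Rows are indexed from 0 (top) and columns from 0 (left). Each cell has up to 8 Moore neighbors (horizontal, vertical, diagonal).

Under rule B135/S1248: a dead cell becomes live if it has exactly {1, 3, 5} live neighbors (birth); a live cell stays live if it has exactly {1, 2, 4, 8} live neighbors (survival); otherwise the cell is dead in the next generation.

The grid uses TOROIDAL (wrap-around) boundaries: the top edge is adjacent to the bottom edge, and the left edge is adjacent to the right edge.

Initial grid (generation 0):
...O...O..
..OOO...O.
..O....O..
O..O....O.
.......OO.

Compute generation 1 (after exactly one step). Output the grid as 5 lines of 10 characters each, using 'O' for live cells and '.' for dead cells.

Answer: .OO.OO....
...OOO.OOO
OO.OOOOOOO
...OO....O
OO.......O

Derivation:
Simulating step by step:
Generation 0 (given above): 13 live cells
Generation 1: 25 live cells
(generation 1 grid is the final answer)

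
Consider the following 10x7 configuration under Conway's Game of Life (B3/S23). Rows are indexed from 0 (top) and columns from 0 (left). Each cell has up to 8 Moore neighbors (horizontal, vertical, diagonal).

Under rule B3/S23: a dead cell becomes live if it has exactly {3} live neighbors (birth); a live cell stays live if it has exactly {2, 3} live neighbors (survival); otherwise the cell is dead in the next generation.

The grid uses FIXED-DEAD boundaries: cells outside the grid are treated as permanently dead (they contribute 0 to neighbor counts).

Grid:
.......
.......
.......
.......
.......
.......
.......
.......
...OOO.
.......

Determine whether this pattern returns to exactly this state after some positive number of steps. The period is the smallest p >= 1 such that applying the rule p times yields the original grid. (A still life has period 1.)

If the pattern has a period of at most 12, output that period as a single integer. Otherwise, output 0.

Simulating and comparing each generation to the original:
Gen 0 (original, given above): 3 live cells
Gen 1: 3 live cells, differs from original
Gen 2: 3 live cells, MATCHES original -> period = 2

Answer: 2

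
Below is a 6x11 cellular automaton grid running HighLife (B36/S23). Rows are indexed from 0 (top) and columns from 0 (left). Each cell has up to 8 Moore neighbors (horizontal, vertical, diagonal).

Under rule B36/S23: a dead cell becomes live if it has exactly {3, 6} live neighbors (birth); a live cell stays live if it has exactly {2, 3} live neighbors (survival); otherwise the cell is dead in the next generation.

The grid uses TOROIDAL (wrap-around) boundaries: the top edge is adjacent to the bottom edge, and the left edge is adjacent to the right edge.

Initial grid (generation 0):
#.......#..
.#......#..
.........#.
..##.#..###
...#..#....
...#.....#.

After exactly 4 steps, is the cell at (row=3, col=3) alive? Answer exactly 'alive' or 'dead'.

Simulating step by step:
Generation 0 (given above): 15 live cells
Generation 1: 15 live cells
........##.
........##.
..#.......#
..###...###
...#....#.#
...........
Generation 2: 18 live cells
........##.
........#.#
..#......##
#.#.#...#.#
..###...#.#
........#..
Generation 3: 24 live cells
.......##..
........###
.#.#....#..
#.###...##.
###.#..##.#
...#...##..
Generation 4: 17 live cells
...........
...........
##.##..#.#.
.#..#......
#..##.....#
####..#....

Cell (3,3) at generation 4: 0 -> dead

Answer: dead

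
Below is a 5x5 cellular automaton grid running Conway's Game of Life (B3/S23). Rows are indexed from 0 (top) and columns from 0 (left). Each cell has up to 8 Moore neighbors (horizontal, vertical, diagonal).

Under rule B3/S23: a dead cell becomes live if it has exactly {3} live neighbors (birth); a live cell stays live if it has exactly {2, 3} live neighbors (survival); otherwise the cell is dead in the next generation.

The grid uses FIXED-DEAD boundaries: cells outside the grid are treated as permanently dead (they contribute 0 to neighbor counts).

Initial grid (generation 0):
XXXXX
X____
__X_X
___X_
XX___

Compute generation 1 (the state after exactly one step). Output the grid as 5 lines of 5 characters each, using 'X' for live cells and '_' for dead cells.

Answer: XXXX_
X___X
___X_
_XXX_
_____

Derivation:
Simulating step by step:
Generation 0 (given above): 11 live cells
Generation 1: 10 live cells
(generation 1 grid is the final answer)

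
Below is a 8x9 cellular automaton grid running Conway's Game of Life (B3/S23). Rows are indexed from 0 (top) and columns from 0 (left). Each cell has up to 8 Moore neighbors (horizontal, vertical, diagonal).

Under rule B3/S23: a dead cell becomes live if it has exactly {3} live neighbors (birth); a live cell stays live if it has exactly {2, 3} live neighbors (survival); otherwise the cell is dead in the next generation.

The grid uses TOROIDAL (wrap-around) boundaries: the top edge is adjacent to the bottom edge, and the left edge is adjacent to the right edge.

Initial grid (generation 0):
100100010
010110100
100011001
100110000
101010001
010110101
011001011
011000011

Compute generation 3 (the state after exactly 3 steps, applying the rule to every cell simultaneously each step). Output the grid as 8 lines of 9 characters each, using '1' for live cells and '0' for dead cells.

Answer: 000100000
000100000
000111011
000000110
000100011
000100110
001000010
001100000

Derivation:
Simulating step by step:
Generation 0 (given above): 32 live cells
Generation 1: 22 live cells
100110110
011100110
111000001
000000000
001000011
000010100
000011000
000100000
Generation 2: 25 live cells
010011111
000011100
100100011
001000010
000000010
000110110
000111000
000100100
Generation 3: 19 live cells
(generation 3 grid is the final answer)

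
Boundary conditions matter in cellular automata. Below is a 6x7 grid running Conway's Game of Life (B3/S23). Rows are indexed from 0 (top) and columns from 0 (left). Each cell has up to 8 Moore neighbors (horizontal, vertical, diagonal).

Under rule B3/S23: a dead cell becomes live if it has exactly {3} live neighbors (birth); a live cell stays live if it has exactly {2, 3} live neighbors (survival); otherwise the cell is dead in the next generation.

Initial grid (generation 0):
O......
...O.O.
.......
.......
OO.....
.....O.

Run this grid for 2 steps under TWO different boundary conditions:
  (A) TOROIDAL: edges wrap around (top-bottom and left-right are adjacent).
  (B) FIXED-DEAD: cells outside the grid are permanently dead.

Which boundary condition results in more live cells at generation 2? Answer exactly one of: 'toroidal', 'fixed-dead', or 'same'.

Answer: toroidal

Derivation:
Under TOROIDAL boundary, generation 2:
.....OO
.......
.......
.......
O......
O....OO
Population = 6

Under FIXED-DEAD boundary, generation 2:
.......
.......
.......
.......
.......
.......
Population = 0

Comparison: toroidal=6, fixed-dead=0 -> toroidal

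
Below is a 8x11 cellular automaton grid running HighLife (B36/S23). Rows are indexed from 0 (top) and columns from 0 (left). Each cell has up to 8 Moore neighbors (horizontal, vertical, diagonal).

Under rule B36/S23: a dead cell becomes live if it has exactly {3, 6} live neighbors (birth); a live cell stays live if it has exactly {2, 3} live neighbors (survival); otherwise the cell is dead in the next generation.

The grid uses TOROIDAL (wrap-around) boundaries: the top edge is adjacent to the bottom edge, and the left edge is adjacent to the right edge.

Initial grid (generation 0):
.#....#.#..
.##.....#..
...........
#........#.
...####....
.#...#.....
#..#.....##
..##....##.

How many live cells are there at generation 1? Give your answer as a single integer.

Simulating step by step:
Generation 0 (given above): 22 live cells
Generation 1: 31 live cells
.#.#....#..
.##....#...
.#.........
....##.....
....###....
#.##.##...#
##.##...###
####...##..
Population at generation 1: 31

Answer: 31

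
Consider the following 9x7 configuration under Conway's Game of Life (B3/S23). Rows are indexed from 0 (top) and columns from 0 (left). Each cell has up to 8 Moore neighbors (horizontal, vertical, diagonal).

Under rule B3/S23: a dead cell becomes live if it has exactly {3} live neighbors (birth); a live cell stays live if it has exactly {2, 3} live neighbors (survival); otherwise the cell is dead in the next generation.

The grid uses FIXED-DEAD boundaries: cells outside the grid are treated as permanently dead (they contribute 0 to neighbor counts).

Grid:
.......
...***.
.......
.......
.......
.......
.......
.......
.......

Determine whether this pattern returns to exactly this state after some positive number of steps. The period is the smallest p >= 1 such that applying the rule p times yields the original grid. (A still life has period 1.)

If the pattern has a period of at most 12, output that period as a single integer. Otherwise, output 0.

Answer: 2

Derivation:
Simulating and comparing each generation to the original:
Gen 0 (original, given above): 3 live cells
Gen 1: 3 live cells, differs from original
Gen 2: 3 live cells, MATCHES original -> period = 2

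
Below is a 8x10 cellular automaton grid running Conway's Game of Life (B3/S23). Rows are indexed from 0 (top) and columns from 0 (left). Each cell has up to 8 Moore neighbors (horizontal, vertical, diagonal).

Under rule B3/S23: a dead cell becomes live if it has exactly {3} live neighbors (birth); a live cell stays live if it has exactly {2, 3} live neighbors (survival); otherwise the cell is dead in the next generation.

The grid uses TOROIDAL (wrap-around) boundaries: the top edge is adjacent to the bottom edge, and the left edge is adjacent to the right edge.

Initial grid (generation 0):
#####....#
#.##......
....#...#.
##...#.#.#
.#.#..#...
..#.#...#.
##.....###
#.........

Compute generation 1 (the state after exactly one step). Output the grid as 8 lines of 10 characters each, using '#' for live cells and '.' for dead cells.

Simulating step by step:
Generation 0 (given above): 28 live cells
Generation 1: 32 live cells
(generation 1 grid is the final answer)

Answer: ....#....#
#.........
..###...#.
###.######
.#.#######
..##....#.
##.....##.
...#......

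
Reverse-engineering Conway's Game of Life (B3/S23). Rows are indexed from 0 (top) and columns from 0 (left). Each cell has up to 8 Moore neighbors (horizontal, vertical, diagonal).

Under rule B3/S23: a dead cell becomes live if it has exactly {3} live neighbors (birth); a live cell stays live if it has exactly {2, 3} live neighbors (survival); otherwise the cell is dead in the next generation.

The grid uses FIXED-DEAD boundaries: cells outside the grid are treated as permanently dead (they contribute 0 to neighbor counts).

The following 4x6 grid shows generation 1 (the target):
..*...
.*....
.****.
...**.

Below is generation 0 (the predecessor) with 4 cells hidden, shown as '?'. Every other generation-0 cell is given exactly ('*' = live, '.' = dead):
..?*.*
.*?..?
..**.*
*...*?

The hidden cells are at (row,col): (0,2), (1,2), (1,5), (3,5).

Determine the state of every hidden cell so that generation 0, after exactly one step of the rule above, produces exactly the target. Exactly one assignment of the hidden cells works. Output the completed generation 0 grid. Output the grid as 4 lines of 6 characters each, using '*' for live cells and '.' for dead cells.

Hidden generation-0 cells (in order): (0,2), (1,2), (1,5), (3,5).
A hidden cell only influences target cells in its own 3x3 neighborhood. Try each of the 2^4 = 16 assignments, step the completed generation 0 forward once under B3/S23, and compare with the target:
  (0,2)=. (1,2)=. (1,5)=. (3,5)=. -> step gives (0,2)='.' but target has '*' -> reject
  (0,2)=. (1,2)=. (1,5)=. (3,5)=* -> step gives (0,2)='.' but target has '*' -> reject
  (0,2)=. (1,2)=. (1,5)=* (3,5)=. -> step gives (0,2)='.' but target has '*' -> reject
  (0,2)=. (1,2)=. (1,5)=* (3,5)=* -> step gives (0,2)='.' but target has '*' -> reject
  (0,2)=. (1,2)=* (1,5)=. (3,5)=. -> step gives (2,1)='.' but target has '*' -> reject
  (0,2)=. (1,2)=* (1,5)=. (3,5)=* -> step gives (2,1)='.' but target has '*' -> reject
  (0,2)=. (1,2)=* (1,5)=* (3,5)=. -> step gives (0,4)='*' but target has '.' -> reject
  (0,2)=. (1,2)=* (1,5)=* (3,5)=* -> step gives (0,4)='*' but target has '.' -> reject
  (0,2)=* (1,2)=. (1,5)=. (3,5)=. -> step reproduces the target at every cell -> ACCEPT
  (0,2)=* (1,2)=. (1,5)=. (3,5)=* -> step gives (2,4)='.' but target has '*' -> reject
  (0,2)=* (1,2)=. (1,5)=* (3,5)=. -> step gives (0,4)='*' but target has '.' -> reject
  (0,2)=* (1,2)=. (1,5)=* (3,5)=* -> step gives (0,4)='*' but target has '.' -> reject
  (0,2)=* (1,2)=* (1,5)=. (3,5)=. -> step gives (0,1)='*' but target has '.' -> reject
  (0,2)=* (1,2)=* (1,5)=. (3,5)=* -> step gives (0,1)='*' but target has '.' -> reject
  (0,2)=* (1,2)=* (1,5)=* (3,5)=. -> step gives (0,1)='*' but target has '.' -> reject
  (0,2)=* (1,2)=* (1,5)=* (3,5)=* -> step gives (0,1)='*' but target has '.' -> reject
Unique solution: (0,2)=live, (1,2)=dead, (1,5)=dead, (3,5)=dead.
Check: live-neighbor counts of every cell in the completed generation 0:
122120
125442
232231
022322
Applying B3/S23 to generation 0 with these counts gives:
..*...
.*....
.****.
...**.
which matches the target exactly.

Answer: ..**.*
.*....
..**.*
*...*.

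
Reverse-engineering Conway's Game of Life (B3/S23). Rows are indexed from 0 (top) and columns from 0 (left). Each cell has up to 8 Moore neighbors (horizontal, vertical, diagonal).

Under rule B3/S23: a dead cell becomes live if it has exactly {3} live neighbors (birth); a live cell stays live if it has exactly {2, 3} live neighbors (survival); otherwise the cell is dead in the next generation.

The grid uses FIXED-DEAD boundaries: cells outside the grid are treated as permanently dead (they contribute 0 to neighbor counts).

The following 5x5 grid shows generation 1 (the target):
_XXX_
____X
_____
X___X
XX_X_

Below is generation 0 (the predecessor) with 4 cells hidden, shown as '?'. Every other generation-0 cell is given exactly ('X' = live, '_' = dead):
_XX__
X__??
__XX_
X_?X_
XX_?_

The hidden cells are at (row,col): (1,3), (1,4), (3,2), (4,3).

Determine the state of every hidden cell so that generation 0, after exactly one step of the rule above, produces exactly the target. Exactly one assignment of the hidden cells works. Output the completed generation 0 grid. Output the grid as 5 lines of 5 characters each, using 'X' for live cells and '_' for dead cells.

Hidden generation-0 cells (in order): (1,3), (1,4), (3,2), (4,3).
A hidden cell only influences target cells in its own 3x3 neighborhood. Try each of the 2^4 = 16 assignments, step the completed generation 0 forward once under B3/S23, and compare with the target:
  (1,3)=_ (1,4)=_ (3,2)=_ (4,3)=_ -> step gives (0,2)='_' but target has 'X' -> reject
  (1,3)=_ (1,4)=_ (3,2)=_ (4,3)=X -> step gives (0,2)='_' but target has 'X' -> reject
  (1,3)=_ (1,4)=_ (3,2)=X (4,3)=_ -> step gives (0,2)='_' but target has 'X' -> reject
  (1,3)=_ (1,4)=_ (3,2)=X (4,3)=X -> step gives (0,2)='_' but target has 'X' -> reject
  (1,3)=_ (1,4)=X (3,2)=_ (4,3)=_ -> step gives (0,2)='_' but target has 'X' -> reject
  (1,3)=_ (1,4)=X (3,2)=_ (4,3)=X -> step gives (0,2)='_' but target has 'X' -> reject
  (1,3)=_ (1,4)=X (3,2)=X (4,3)=_ -> step gives (0,2)='_' but target has 'X' -> reject
  (1,3)=_ (1,4)=X (3,2)=X (4,3)=X -> step gives (0,2)='_' but target has 'X' -> reject
  (1,3)=X (1,4)=_ (3,2)=_ (4,3)=_ -> step gives (0,3)='_' but target has 'X' -> reject
  (1,3)=X (1,4)=_ (3,2)=_ (4,3)=X -> step gives (0,3)='_' but target has 'X' -> reject
  (1,3)=X (1,4)=_ (3,2)=X (4,3)=_ -> step gives (0,3)='_' but target has 'X' -> reject
  (1,3)=X (1,4)=_ (3,2)=X (4,3)=X -> step gives (0,3)='_' but target has 'X' -> reject
  (1,3)=X (1,4)=X (3,2)=_ (4,3)=_ -> step gives (2,1)='X' but target has '_' -> reject
  (1,3)=X (1,4)=X (3,2)=_ (4,3)=X -> step gives (2,1)='X' but target has '_' -> reject
  (1,3)=X (1,4)=X (3,2)=X (4,3)=_ -> step gives (3,3)='X' but target has '_' -> reject
  (1,3)=X (1,4)=X (3,2)=X (4,3)=X -> step reproduces the target at every cell -> ACCEPT
Unique solution: (1,3)=live, (1,4)=live, (3,2)=live, (4,3)=live.
Check: live-neighbor counts of every cell in the completed generation 0:
22232
14542
24454
25543
23422
Applying B3/S23 to generation 0 with these counts gives:
_XXX_
____X
_____
X___X
XX_X_
which matches the target exactly.

Answer: _XX__
X__XX
__XX_
X_XX_
XX_X_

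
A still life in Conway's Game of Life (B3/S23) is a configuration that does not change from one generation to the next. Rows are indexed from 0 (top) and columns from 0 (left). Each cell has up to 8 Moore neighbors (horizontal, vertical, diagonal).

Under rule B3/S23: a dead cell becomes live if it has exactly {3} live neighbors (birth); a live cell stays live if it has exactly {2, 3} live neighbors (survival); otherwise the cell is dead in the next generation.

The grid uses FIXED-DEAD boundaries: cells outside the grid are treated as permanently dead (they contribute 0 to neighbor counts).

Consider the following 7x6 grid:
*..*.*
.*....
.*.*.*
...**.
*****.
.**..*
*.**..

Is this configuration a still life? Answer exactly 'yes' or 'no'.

Answer: no

Derivation:
Compute generation 1 and compare to generation 0 (given above):
Generation 1:
......
**....
...*..
*....*
*....*
......
..**..
Cell (0,0) differs: gen0=1 vs gen1=0 -> NOT a still life.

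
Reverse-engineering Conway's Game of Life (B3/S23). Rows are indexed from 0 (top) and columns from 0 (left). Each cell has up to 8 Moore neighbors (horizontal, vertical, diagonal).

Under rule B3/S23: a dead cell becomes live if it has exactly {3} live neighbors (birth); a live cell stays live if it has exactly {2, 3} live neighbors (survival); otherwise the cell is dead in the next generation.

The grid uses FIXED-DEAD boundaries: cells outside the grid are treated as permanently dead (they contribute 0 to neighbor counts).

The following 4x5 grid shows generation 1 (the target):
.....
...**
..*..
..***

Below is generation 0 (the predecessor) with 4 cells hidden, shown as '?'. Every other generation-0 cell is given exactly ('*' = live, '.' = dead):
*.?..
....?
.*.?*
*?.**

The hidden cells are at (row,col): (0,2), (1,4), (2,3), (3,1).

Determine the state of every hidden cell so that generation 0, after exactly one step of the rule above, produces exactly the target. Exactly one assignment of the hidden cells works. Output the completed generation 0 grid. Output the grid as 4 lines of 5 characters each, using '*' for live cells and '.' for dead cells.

Answer: *....
....*
.*.**
*..**

Derivation:
Hidden generation-0 cells (in order): (0,2), (1,4), (2,3), (3,1).
A hidden cell only influences target cells in its own 3x3 neighborhood. Try each of the 2^4 = 16 assignments, step the completed generation 0 forward once under B3/S23, and compare with the target:
  (0,2)=. (1,4)=. (2,3)=. (3,1)=. -> step gives (1,3)='.' but target has '*' -> reject
  (0,2)=. (1,4)=. (2,3)=. (3,1)=* -> step gives (1,3)='.' but target has '*' -> reject
  (0,2)=. (1,4)=. (2,3)=* (3,1)=. -> step gives (1,3)='.' but target has '*' -> reject
  (0,2)=. (1,4)=. (2,3)=* (3,1)=* -> step gives (1,3)='.' but target has '*' -> reject
  (0,2)=. (1,4)=* (2,3)=. (3,1)=. -> step gives (1,3)='.' but target has '*' -> reject
  (0,2)=. (1,4)=* (2,3)=. (3,1)=* -> step gives (1,3)='.' but target has '*' -> reject
  (0,2)=. (1,4)=* (2,3)=* (3,1)=. -> step reproduces the target at every cell -> ACCEPT
  (0,2)=. (1,4)=* (2,3)=* (3,1)=* -> step gives (2,0)='*' but target has '.' -> reject
  (0,2)=* (1,4)=. (2,3)=. (3,1)=. -> step gives (1,1)='*' but target has '.' -> reject
  (0,2)=* (1,4)=. (2,3)=. (3,1)=* -> step gives (1,1)='*' but target has '.' -> reject
  (0,2)=* (1,4)=. (2,3)=* (3,1)=. -> step gives (1,1)='*' but target has '.' -> reject
  (0,2)=* (1,4)=. (2,3)=* (3,1)=* -> step gives (1,1)='*' but target has '.' -> reject
  (0,2)=* (1,4)=* (2,3)=. (3,1)=. -> step gives (1,1)='*' but target has '.' -> reject
  (0,2)=* (1,4)=* (2,3)=. (3,1)=* -> step gives (1,1)='*' but target has '.' -> reject
  (0,2)=* (1,4)=* (2,3)=* (3,1)=. -> step gives (1,1)='*' but target has '.' -> reject
  (0,2)=* (1,4)=* (2,3)=* (3,1)=* -> step gives (1,1)='*' but target has '.' -> reject
Unique solution: (0,2)=dead, (1,4)=live, (2,3)=live, (3,1)=dead.
Check: live-neighbor counts of every cell in the completed generation 0:
01011
22232
21344
12333
Applying B3/S23 to generation 0 with these counts gives:
.....
...**
..*..
..***
which matches the target exactly.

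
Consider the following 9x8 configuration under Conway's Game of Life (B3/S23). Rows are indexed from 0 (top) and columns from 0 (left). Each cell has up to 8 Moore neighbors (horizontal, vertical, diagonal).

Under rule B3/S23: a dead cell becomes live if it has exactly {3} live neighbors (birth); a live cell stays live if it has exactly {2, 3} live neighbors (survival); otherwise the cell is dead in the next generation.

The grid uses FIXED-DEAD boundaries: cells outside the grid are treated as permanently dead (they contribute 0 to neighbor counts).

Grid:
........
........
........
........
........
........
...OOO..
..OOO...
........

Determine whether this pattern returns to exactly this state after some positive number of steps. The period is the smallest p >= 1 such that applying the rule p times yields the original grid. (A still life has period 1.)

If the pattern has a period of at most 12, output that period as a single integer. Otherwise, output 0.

Simulating and comparing each generation to the original:
Gen 0 (original, given above): 6 live cells
Gen 1: 6 live cells, differs from original
Gen 2: 6 live cells, MATCHES original -> period = 2

Answer: 2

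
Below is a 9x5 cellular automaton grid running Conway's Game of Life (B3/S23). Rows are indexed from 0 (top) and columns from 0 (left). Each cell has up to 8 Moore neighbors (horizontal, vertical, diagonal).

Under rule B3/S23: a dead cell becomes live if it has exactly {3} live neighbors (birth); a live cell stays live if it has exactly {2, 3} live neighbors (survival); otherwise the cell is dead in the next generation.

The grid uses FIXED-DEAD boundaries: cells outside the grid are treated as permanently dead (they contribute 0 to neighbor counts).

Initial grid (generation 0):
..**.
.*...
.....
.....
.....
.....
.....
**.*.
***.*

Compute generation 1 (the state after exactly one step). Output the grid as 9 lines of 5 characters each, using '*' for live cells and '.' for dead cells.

Simulating step by step:
Generation 0 (given above): 10 live cells
Generation 1: 7 live cells
(generation 1 grid is the final answer)

Answer: ..*..
..*..
.....
.....
.....
.....
.....
*..*.
*.**.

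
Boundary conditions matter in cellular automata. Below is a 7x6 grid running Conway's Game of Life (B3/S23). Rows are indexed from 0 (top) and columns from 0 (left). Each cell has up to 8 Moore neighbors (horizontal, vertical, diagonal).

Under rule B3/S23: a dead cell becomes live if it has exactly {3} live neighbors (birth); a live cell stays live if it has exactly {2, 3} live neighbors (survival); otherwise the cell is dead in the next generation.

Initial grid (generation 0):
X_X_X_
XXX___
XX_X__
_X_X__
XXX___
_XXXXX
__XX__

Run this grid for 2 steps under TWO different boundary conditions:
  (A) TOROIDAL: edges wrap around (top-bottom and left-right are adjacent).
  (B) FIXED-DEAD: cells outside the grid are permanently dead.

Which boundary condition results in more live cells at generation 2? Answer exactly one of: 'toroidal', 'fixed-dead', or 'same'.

Answer: toroidal

Derivation:
Under TOROIDAL boundary, generation 2:
X____X
______
______
____X_
_____X
X___XX
X___X_
Population = 9

Under FIXED-DEAD boundary, generation 2:
______
__XX__
______
______
______
XX____
______
Population = 4

Comparison: toroidal=9, fixed-dead=4 -> toroidal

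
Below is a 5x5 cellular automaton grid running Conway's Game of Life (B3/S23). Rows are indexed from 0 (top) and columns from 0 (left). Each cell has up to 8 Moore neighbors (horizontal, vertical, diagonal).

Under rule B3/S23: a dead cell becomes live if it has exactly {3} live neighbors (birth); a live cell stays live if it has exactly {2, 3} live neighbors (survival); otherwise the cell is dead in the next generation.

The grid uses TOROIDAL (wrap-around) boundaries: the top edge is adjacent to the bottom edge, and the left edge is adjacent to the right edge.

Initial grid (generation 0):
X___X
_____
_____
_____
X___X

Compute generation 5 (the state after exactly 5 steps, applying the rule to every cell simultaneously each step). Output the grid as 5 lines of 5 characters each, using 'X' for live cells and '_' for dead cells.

Simulating step by step:
Generation 0 (given above): 4 live cells
Generation 1: 4 live cells
X___X
_____
_____
_____
X___X
Generation 2: 4 live cells
X___X
_____
_____
_____
X___X
Generation 3: 4 live cells
X___X
_____
_____
_____
X___X
Generation 4: 4 live cells
X___X
_____
_____
_____
X___X
Generation 5: 4 live cells
(generation 5 grid is the final answer)

Answer: X___X
_____
_____
_____
X___X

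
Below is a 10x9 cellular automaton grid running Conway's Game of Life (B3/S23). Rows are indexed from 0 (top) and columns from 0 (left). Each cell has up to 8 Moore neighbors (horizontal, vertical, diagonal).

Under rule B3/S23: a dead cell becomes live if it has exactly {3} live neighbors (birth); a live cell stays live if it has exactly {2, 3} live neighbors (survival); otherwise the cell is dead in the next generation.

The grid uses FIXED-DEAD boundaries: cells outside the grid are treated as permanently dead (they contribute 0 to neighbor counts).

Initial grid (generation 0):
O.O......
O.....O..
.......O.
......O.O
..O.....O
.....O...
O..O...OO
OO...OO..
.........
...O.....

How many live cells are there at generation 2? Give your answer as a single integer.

Simulating step by step:
Generation 0 (given above): 19 live cells
Generation 1: 17 live cells
.O.......
.O.......
......OO.
........O
.......O.
.......OO
OO..OO.O.
OO....OO.
.........
.........
Generation 2: 14 live cells
.........
.........
.......O.
......O.O
.......O.
.......OO
OO...O...
OO...OOO.
.........
.........
Population at generation 2: 14

Answer: 14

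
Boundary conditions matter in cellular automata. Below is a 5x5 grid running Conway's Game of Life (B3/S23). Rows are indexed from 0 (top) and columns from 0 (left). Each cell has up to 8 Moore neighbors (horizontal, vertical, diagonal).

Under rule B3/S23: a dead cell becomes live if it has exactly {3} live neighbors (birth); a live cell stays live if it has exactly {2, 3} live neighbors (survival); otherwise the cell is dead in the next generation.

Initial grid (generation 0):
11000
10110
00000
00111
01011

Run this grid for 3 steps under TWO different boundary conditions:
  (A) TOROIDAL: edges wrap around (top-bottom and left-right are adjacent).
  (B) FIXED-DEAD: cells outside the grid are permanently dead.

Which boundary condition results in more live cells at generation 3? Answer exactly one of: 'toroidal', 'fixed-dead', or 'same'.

Answer: toroidal

Derivation:
Under TOROIDAL boundary, generation 3:
00101
10100
10100
10100
00101
Population = 10

Under FIXED-DEAD boundary, generation 3:
00110
10010
01100
00110
00000
Population = 8

Comparison: toroidal=10, fixed-dead=8 -> toroidal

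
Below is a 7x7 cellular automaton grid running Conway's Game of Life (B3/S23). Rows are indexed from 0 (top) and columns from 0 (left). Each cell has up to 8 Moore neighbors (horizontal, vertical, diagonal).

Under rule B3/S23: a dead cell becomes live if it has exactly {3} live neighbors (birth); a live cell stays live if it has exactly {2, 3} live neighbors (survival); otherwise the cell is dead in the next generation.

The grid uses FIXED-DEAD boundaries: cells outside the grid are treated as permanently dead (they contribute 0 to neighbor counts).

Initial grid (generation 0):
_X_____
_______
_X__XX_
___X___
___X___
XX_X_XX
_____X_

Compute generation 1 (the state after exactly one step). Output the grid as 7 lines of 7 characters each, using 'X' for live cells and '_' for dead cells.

Answer: _______
_______
____X__
__XX___
___X___
__X__XX
____XXX

Derivation:
Simulating step by step:
Generation 0 (given above): 12 live cells
Generation 1: 10 live cells
(generation 1 grid is the final answer)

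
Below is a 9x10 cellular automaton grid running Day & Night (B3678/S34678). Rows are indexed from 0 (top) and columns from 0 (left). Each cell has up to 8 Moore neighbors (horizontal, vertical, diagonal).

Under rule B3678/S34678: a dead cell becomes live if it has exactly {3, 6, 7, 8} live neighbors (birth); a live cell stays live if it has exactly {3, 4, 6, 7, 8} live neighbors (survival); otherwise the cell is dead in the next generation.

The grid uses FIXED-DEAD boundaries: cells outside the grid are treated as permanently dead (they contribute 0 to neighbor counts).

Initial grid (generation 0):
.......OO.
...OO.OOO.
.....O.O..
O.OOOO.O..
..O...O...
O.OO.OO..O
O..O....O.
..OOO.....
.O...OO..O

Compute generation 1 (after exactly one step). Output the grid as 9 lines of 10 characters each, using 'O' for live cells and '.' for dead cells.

Simulating step by step:
Generation 0 (given above): 33 live cells
Generation 1: 32 live cells
(generation 1 grid is the final answer)

Answer: ......OOO.
.....OO.O.
..O.OOOO..
.O.OOO....
..OO..OO..
..OOO..O..
.....O....
.OOOOO....
..OOO.....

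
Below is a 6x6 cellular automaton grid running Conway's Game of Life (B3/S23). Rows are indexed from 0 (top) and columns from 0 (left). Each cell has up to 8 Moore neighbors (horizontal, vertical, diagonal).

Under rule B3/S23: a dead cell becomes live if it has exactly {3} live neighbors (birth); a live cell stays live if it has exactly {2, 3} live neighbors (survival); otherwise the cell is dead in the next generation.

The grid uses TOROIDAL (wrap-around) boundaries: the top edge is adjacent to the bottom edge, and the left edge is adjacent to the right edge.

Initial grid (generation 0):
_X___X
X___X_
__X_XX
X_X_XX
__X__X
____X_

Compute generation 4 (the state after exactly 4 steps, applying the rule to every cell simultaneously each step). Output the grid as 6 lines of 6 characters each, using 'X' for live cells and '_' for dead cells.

Simulating step by step:
Generation 0 (given above): 14 live cells
Generation 1: 14 live cells
X___XX
XX_XX_
______
X_X___
XX____
X___XX
Generation 2: 10 live cells
______
XX_XX_
X_XX_X
X_____
______
____X_
Generation 3: 12 live cells
___XXX
XX_XX_
__XX__
XX___X
______
______
Generation 4: 12 live cells
(generation 4 grid is the final answer)

Answer: X_XX_X
XX____
___X__
XXX___
X_____
____X_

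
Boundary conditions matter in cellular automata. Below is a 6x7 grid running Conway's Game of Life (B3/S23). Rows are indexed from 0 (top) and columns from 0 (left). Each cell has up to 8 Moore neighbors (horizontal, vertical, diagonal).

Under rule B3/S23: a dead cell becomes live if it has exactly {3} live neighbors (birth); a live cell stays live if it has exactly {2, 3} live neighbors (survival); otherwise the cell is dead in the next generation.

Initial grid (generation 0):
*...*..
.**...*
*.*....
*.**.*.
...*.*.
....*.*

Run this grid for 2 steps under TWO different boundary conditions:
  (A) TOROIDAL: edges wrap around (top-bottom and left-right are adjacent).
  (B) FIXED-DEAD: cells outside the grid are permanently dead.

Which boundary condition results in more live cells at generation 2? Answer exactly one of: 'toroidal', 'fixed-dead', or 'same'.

Under TOROIDAL boundary, generation 2:
.*....*
..**..*
.*.....
.****..
.....*.
.*....*
Population = 13

Under FIXED-DEAD boundary, generation 2:
.**....
*.*....
.......
.****..
..*..**
...****
Population = 15

Comparison: toroidal=13, fixed-dead=15 -> fixed-dead

Answer: fixed-dead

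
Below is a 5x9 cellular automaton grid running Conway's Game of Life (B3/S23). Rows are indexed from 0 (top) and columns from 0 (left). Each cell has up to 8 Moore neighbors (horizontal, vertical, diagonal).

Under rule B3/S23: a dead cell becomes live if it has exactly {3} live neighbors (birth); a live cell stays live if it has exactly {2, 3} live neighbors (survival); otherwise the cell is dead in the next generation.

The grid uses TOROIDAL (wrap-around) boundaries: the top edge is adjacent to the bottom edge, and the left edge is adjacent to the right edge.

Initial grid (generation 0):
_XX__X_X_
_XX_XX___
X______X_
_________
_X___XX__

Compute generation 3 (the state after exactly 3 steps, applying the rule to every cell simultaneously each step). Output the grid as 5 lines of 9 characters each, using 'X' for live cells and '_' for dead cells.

Answer: ____X_X_X
_______X_
______X_X
_________
__X______

Derivation:
Simulating step by step:
Generation 0 (given above): 13 live cells
Generation 1: 14 live cells
X__X_____
X_XXXX__X
_X_______
______X__
_XX__XX__
Generation 2: 22 live cells
X_____X_X
X_XXX___X
XXXXXX___
_XX__XX__
_XX__XX__
Generation 3: 7 live cells
(generation 3 grid is the final answer)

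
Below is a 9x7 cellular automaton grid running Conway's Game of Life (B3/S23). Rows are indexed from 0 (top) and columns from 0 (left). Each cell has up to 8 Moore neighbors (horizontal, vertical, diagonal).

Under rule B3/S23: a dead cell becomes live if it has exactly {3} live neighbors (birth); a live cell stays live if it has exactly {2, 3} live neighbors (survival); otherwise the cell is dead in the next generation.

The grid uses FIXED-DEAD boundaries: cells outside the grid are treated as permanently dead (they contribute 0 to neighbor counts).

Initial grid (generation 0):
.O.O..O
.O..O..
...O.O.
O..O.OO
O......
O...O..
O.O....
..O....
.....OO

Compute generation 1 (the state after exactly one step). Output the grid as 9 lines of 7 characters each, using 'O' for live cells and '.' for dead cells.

Simulating step by step:
Generation 0 (given above): 19 live cells
Generation 1: 17 live cells
(generation 1 grid is the final answer)

Answer: ..O....
...OOO.
..OO.OO
.....OO
OO..OO.
O......
...O...
.O.....
.......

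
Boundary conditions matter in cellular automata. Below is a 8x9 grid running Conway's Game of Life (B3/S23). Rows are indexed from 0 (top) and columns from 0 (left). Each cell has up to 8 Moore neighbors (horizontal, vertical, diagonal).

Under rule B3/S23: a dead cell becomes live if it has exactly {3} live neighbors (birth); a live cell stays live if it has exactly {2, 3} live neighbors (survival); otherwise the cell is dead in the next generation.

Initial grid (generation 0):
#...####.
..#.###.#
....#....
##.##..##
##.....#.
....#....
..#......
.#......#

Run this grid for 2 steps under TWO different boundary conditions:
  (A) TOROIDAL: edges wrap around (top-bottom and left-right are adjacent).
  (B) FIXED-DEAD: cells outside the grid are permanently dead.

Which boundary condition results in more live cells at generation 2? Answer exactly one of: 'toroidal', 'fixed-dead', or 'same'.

Answer: toroidal

Derivation:
Under TOROIDAL boundary, generation 2:
.##.###..
...#.....
##.....#.
#...####.
#...#....
.#.#.....
.#....###
.##.#####
Population = 29

Under FIXED-DEAD boundary, generation 2:
.........
..##...#.
#.......#
....###..
....#..##
##.#.....
.........
.........
Population = 14

Comparison: toroidal=29, fixed-dead=14 -> toroidal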